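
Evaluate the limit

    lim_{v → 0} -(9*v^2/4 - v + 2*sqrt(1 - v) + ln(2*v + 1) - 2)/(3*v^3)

Substitution gives 0/0 (the numerator vanishes to order 3).
Expand each term to order v^3: the coefficient of v^3 in ln(1 + 2v) is 8/3 and in 2·√(1 - v) is -1/8.
Lower-order terms cancel with the polynomial part, so the numerator is (61/24)·v^3 + o(v^3), and the limit is (61/24)/(-3) = -61/72.

-61/72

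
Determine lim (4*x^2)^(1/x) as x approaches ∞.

Base → ∞ and exponent → 0: an ∞^0 form.
Take logs: (1/x)·ln(4·x^2) = (ln 4 + 2·ln x)/x → 0.
So the limit is e^0 = 1.

1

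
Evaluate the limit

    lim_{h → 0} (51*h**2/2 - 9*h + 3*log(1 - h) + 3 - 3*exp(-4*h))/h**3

Substitution gives 0/0 (the numerator vanishes to order 3).
Expand each term to order h^3: the coefficient of h^3 in 3·ln(1 - h) is -1 and in -3·e^(-4h) is 32.
Lower-order terms cancel with the polynomial part, so the numerator is (31)·h^3 + o(h^3), and the limit is (31)/(1) = 31.

31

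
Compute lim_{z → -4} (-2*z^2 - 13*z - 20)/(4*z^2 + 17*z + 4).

-1/5

Direct substitution gives 0/0, so factor. Both numerator and denominator have (z + 4) as a factor.
After cancelling, the expression reduces to (-2*z - 5)/(4*z + 1).
Substituting z = -4 gives -1/5.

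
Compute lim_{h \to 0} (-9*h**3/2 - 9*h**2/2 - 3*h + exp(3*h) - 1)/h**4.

Direct substitution gives 0/0.
Apply L'Hôpital: lim (-27*h^2/2 - 9*h + 3*e^(3*h) - 3)/(4*h^3), still 0/0.
Apply L'Hôpital: lim (-27*h + 9*e^(3*h) - 9)/(12*h^2), still 0/0.
Apply L'Hôpital: lim (27*e^(3*h) - 27)/(24*h), still 0/0.
After 4 applications of L'Hôpital's rule the quotient is (81*e^(3*h))/(24); substituting h = 0 gives 27/8.

27/8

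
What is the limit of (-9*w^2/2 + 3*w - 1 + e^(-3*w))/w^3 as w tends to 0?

-9/2

Direct substitution gives 0/0.
Apply L'Hôpital: lim (-9*w + 3 - 3*e^(-3*w))/(3*w^2), still 0/0.
Apply L'Hôpital: lim (-9 + 9*e^(-3*w))/(6*w), still 0/0.
After 3 applications of L'Hôpital's rule the quotient is (-27*e^(-3*w))/(6); substituting w = 0 gives -9/2.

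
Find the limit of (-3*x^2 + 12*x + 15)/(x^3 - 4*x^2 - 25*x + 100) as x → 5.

-9/5

Direct substitution gives 0/0, so factor. Both numerator and denominator have (x - 5) as a factor.
After cancelling, the expression reduces to (-3*x - 3)/(x^2 + x - 20).
Substituting x = 5 gives -9/5.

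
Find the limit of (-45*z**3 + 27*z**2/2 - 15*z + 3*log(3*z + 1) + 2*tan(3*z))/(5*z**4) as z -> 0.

-243/20

Substitution gives 0/0; apply L'Hôpital's rule 4 times.
After differentiating numerator and denominator 4 times the quotient is (3888*tan(3*z)^3/cos(3*z)^2 + 2592*tan(3*z)/cos(3*z)^2 - 1458/(3*z + 1)^4)/(120); at z = 0 this is -243/20.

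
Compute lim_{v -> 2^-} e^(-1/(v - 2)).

As v → 2⁻, -1/(v - 2) → +∞, so e^(-1/(v - 2)) → ∞.

∞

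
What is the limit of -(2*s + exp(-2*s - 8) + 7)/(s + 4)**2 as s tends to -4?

-2

Direct substitution gives 0/0.
Apply L'Hôpital: lim (2 - 2*e^(-2*s - 8))/(-2*s - 8), still 0/0.
After 2 applications of L'Hôpital's rule the quotient is (4*e^(-2*s - 8))/(-2); substituting s = -4 gives -2.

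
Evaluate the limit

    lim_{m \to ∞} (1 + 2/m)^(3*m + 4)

The base → 1 and the exponent → ∞: a 1^∞ form.
Take logarithms: (3m + 4)·ln(1 + 2/m). Since ln(1+u) ~ u for small u, this behaves like (3m)·(2/m) → 6.
So the limit is e^(6).

e^(6)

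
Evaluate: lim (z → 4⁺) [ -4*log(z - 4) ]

As z → 4⁺, z - 4 → 0⁺ and ln(z - 4) → −∞.
Multiplying by -4 gives ∞.

∞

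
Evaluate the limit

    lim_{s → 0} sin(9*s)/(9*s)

Substitution gives 0/0.
Write it as (9/9)·sin(9s)/(9s); since sin(u)/u → 1, the limit is 1.

1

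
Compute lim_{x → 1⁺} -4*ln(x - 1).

∞

As x → 1⁺, x - 1 → 0⁺ and ln(x - 1) → −∞.
Multiplying by -4 gives ∞.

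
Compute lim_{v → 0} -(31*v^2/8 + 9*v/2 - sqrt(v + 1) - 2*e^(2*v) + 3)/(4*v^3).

Substitution gives 0/0 (the numerator vanishes to order 3).
Expand each term to order v^3: the coefficient of v^3 in -2·e^(2v) is -8/3 and in −√(1 + v) is -1/16.
Lower-order terms cancel with the polynomial part, so the numerator is (-131/48)·v^3 + o(v^3), and the limit is (-131/48)/(-4) = 131/192.

131/192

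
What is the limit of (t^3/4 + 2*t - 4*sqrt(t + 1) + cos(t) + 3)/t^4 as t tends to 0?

Substitution gives 0/0 (the numerator vanishes to order 4).
Expand each term to order t^4: the coefficient of t^4 in cos(t) is 1/24 and in -4·√(1 + t) is 5/32.
Lower-order terms cancel with the polynomial part, so the numerator is (19/96)·t^4 + o(t^4), and the limit is (19/96)/(1) = 19/96.

19/96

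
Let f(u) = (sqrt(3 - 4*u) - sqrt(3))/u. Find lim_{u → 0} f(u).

Substitution gives 0/0. Multiply numerator and denominator by the conjugate √(3 - 4u) + √3.
The numerator becomes (3 - 4u) − 3 = -4u, so the expression simplifies to -4/(√(3 - 4u) + √3).
Letting u → 0 gives -4/(2√3) = -2*√(3)/3.

-2*√(3)/3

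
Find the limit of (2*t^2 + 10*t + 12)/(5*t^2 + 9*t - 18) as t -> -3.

At t = -3 both the top and bottom vanish — a removable singularity. Factoring out (t + 3) from each leaves (2*t + 4)/(5*t - 6), which at t = -3 equals 2/21.

2/21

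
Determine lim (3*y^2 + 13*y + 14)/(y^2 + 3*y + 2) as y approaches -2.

At y = -2 both the top and bottom vanish — a removable singularity. Factoring out (y + 2) from each leaves (3*y + 7)/(y + 1), which at y = -2 equals -1.

-1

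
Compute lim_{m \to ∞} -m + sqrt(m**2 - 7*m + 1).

-7/2

This has the form ∞ − ∞. Multiply and divide by the conjugate √(m^2 - 7*m + 1) + m.
That gives (-7m + 1) / (√(m^2 - 7*m + 1) + m).
Divide numerator and denominator by m: the limit is -7/(2·1) = -7/2.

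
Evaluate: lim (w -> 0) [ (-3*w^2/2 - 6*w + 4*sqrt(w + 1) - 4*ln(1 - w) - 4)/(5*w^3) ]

19/60

Substitution gives 0/0; apply L'Hôpital's rule 3 times.
After differentiating numerator and denominator 3 times the quotient is (3/(2*(w + 1)^(5/2)) - 8/(w - 1)^3)/(30); at w = 0 this is 19/60.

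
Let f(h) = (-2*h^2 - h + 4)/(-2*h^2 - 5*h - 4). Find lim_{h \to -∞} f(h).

1

Numerator and denominator both have degree 2.
Dividing every term by h^2, all lower-order terms vanish and the limit is the ratio of leading coefficients, -2/(-2) = 1.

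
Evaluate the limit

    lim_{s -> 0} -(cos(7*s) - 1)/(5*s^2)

Direct substitution gives 0/0.
Apply L'Hôpital: lim (-7*sin(7*s))/(-10*s), still 0/0.
After 2 applications of L'Hôpital's rule the quotient is (-49*cos(7*s))/(-10); substituting s = 0 gives 49/10.

49/10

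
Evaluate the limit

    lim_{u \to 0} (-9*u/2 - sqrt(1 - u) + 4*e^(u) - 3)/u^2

Substitution gives 0/0 (the numerator vanishes to order 2).
Expand each term to order u^2: the coefficient of u^2 in 4·e^(u) is 2 and in −√(1 - u) is 1/8.
Lower-order terms cancel with the polynomial part, so the numerator is (17/8)·u^2 + o(u^2), and the limit is (17/8)/(1) = 17/8.

17/8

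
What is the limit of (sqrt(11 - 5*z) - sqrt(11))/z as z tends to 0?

-5*√(11)/22

A 0/0 form; rationalise with √(11 - 5z) + √11. This collapses the numerator to -5z, leaving -5/(√(11 - 5z) + √11) → -5/(2√11) = -5*√(11)/22.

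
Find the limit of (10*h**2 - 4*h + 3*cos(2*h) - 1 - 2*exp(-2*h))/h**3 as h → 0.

8/3

Substitution gives 0/0 (the numerator vanishes to order 3).
Expand each term to order h^3: the coefficient of h^3 in -2·e^(-2h) is 8/3 and in 3·cos(2h) is 0.
Lower-order terms cancel with the polynomial part, so the numerator is (8/3)·h^3 + o(h^3), and the limit is (8/3)/(1) = 8/3.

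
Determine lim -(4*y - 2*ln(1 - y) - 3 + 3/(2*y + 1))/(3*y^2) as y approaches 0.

Substitution gives 0/0 (the numerator vanishes to order 2).
Expand each term to order y^2: the coefficient of y^2 in 3·1/(1 + 2y) is 12 and in -2·ln(1 - y) is 1.
Lower-order terms cancel with the polynomial part, so the numerator is (13)·y^2 + o(y^2), and the limit is (13)/(-3) = -13/3.

-13/3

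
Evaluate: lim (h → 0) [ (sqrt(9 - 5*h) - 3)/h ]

Substitution gives 0/0. Multiply numerator and denominator by the conjugate √(9 - 5h) + √9.
The numerator becomes (9 - 5h) − 9 = -5h, so the expression simplifies to -5/(√(9 - 5h) + √9).
Letting h → 0 gives -5/(2√9) = -5/6.

-5/6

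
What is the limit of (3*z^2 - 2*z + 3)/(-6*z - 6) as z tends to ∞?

-∞

The numerator has higher degree (2 > 1); the quotient behaves like (3/(-6))·z^1 for large |z|.
As z → +∞ this diverges to -∞.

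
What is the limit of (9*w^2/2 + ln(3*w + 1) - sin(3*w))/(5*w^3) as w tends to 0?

Substitution gives 0/0; apply L'Hôpital's rule 3 times.
After differentiating numerator and denominator 3 times the quotient is (27*cos(3*w) + 54/(3*w + 1)^3)/(30); at w = 0 this is 27/10.

27/10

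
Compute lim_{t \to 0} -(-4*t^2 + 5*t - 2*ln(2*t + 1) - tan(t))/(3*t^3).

17/9

Substitution gives 0/0 (the numerator vanishes to order 3).
Expand each term to order t^3: the coefficient of t^3 in −tan(t) is -1/3 and in -2·ln(1 + 2t) is -16/3.
Lower-order terms cancel with the polynomial part, so the numerator is (-17/3)·t^3 + o(t^3), and the limit is (-17/3)/(-3) = 17/9.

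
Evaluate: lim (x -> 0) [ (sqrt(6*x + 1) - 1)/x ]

3

A 0/0 form; rationalise with √(1 + 6x) + √1. This collapses the numerator to 6x, leaving 6/(√(1 + 6x) + √1) → 6/(2√1) = 3.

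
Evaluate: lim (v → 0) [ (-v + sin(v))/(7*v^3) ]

Direct substitution gives 0/0.
Apply L'Hôpital: lim (cos(v) - 1)/(21*v^2), still 0/0.
Apply L'Hôpital: lim (-sin(v))/(42*v), still 0/0.
After 3 applications of L'Hôpital's rule the quotient is (-cos(v))/(42); substituting v = 0 gives -1/42.

-1/42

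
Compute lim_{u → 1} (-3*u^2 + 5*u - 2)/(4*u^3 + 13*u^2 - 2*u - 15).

-1/36

At u = 1 both the top and bottom vanish — a removable singularity. Factoring out (u - 1) from each leaves (2 - 3*u)/(4*u^2 + 17*u + 15), which at u = 1 equals -1/36.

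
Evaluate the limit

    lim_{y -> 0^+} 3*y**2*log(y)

0

This is a 0·(−∞) form. Rewrite as 3·ln(y) / y^(−2) and apply L'Hôpital:
the derivative quotient is 3·(1/y) / (−2·y^(−3)) = (-3/2)·y^2 → 0.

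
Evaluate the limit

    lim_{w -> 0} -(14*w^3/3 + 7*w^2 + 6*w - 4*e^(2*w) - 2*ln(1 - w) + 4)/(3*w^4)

Substitution gives 0/0; apply L'Hôpital's rule 4 times.
After differentiating numerator and denominator 4 times the quotient is (-64*e^(2*w) + 12/(w - 1)^4)/(-72); at w = 0 this is 13/18.

13/18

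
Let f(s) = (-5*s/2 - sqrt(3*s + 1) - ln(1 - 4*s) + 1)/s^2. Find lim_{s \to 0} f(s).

73/8

Substitution gives 0/0 (the numerator vanishes to order 2).
Expand each term to order s^2: the coefficient of s^2 in −ln(1 - 4s) is 8 and in −√(1 + 3s) is 9/8.
Lower-order terms cancel with the polynomial part, so the numerator is (73/8)·s^2 + o(s^2), and the limit is (73/8)/(1) = 73/8.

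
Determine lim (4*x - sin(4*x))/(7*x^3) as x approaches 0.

32/21

Direct substitution gives 0/0.
Apply L'Hôpital: lim (4 - 4*cos(4*x))/(21*x^2), still 0/0.
Apply L'Hôpital: lim (16*sin(4*x))/(42*x), still 0/0.
After 3 applications of L'Hôpital's rule the quotient is (64*cos(4*x))/(42); substituting x = 0 gives 32/21.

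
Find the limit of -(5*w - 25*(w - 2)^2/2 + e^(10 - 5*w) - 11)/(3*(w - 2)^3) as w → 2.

Direct substitution gives 0/0.
Apply L'Hôpital: lim (-25*w - 5*e^(10 - 5*w) + 55)/(-9*(w - 2)^2), still 0/0.
Apply L'Hôpital: lim (25*e^(10 - 5*w) - 25)/(36 - 18*w), still 0/0.
After 3 applications of L'Hôpital's rule the quotient is (-125*e^(10 - 5*w))/(-18); substituting w = 2 gives 125/18.

125/18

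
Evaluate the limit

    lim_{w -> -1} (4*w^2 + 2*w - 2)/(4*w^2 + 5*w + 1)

Direct substitution gives 0/0, so factor. Both numerator and denominator have (w + 1) as a factor.
After cancelling, the expression reduces to (4*w - 2)/(4*w + 1).
Substituting w = -1 gives 2.

2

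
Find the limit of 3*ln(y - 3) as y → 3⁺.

-∞

As y → 3⁺, y - 3 → 0⁺ and ln(y - 3) → −∞.
Multiplying by 3 gives -∞.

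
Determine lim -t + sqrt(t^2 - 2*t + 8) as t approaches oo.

An ∞ − ∞ form. Rationalising with the conjugate, the difference becomes (-2t + 8) / (√(t^2 - 2*t + 8) + t).
For large t the denominator behaves like 2·t, so the quotient tends to -2/2 = -1.

-1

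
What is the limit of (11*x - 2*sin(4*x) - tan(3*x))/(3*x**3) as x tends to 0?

Substitution gives 0/0 (the numerator vanishes to order 3).
Expand each term to order x^3: the coefficient of x^3 in −tan(3x) is -9 and in -2·sin(4x) is 64/3.
Lower-order terms cancel with the polynomial part, so the numerator is (37/3)·x^3 + o(x^3), and the limit is (37/3)/(3) = 37/9.

37/9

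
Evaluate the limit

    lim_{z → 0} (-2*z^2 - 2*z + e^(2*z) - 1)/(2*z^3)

2/3

Direct substitution gives 0/0.
Apply L'Hôpital: lim (-4*z + 2*e^(2*z) - 2)/(6*z^2), still 0/0.
Apply L'Hôpital: lim (4*e^(2*z) - 4)/(12*z), still 0/0.
After 3 applications of L'Hôpital's rule the quotient is (8*e^(2*z))/(12); substituting z = 0 gives 2/3.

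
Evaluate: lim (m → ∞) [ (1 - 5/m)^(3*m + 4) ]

e^(-15)

Write it as [(1 - 5/m)^m]^(3) · (1 - 5/m)^(4). The bracketed term tends to e^(-5) and the second factor to 1, so the limit is e^(-15).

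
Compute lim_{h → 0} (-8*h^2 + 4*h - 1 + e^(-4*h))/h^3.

Direct substitution gives 0/0.
Apply L'Hôpital: lim (-16*h + 4 - 4*e^(-4*h))/(3*h^2), still 0/0.
Apply L'Hôpital: lim (-16 + 16*e^(-4*h))/(6*h), still 0/0.
After 3 applications of L'Hôpital's rule the quotient is (-64*e^(-4*h))/(6); substituting h = 0 gives -32/3.

-32/3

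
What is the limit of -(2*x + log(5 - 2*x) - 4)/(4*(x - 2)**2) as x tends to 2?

Direct substitution gives 0/0.
Apply L'Hôpital: lim (2 - 2/(5 - 2*x))/(16 - 8*x), still 0/0.
After 2 applications of L'Hôpital's rule the quotient is (-4/(5 - 2*x)^2)/(-8); substituting x = 2 gives 1/2.

1/2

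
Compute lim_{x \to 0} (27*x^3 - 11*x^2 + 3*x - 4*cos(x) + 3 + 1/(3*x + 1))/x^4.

485/6

Substitution gives 0/0 (the numerator vanishes to order 4).
Expand each term to order x^4: the coefficient of x^4 in 1/(1 + 3x) is 81 and in -4·cos(x) is -1/6.
Lower-order terms cancel with the polynomial part, so the numerator is (485/6)·x^4 + o(x^4), and the limit is (485/6)/(1) = 485/6.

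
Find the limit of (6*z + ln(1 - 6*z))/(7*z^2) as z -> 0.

-18/7

Direct substitution gives 0/0.
Apply L'Hôpital: lim (6 - 6/(1 - 6*z))/(14*z), still 0/0.
After 2 applications of L'Hôpital's rule the quotient is (-36/(1 - 6*z)^2)/(14); substituting z = 0 gives -18/7.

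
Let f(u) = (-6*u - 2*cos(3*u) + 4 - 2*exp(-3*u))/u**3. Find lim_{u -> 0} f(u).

9

Substitution gives 0/0; apply L'Hôpital's rule 3 times.
After differentiating numerator and denominator 3 times the quotient is (-54*sin(3*u) + 54*e^(-3*u))/(6); at u = 0 this is 9.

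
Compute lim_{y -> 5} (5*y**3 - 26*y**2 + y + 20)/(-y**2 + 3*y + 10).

-116/7

Since y = 5 makes numerator and denominator zero, (y - 5) divides both.
Cancelling it gives (5*y^2 - y - 4)/(-y - 2); now plug in y = 5 to get -116/7.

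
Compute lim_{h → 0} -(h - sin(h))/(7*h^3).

Direct substitution gives 0/0.
Apply L'Hôpital: lim (1 - cos(h))/(-21*h^2), still 0/0.
Apply L'Hôpital: lim (sin(h))/(-42*h), still 0/0.
After 3 applications of L'Hôpital's rule the quotient is (cos(h))/(-42); substituting h = 0 gives -1/42.

-1/42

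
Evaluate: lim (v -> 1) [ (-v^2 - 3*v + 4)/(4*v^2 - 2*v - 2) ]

-5/6

Direct substitution gives 0/0, so factor. Both numerator and denominator have (v - 1) as a factor.
After cancelling, the expression reduces to (-v - 4)/(4*v + 2).
Substituting v = 1 gives -5/6.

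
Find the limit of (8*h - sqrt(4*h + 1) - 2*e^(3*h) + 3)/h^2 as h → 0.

Substitution gives 0/0 (the numerator vanishes to order 2).
Expand each term to order h^2: the coefficient of h^2 in -2·e^(3h) is -9 and in −√(1 + 4h) is 2.
Lower-order terms cancel with the polynomial part, so the numerator is (-7)·h^2 + o(h^2), and the limit is (-7)/(1) = -7.

-7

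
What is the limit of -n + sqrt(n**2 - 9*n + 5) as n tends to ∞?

-9/2

An ∞ − ∞ form. Rationalising with the conjugate, the difference becomes (-9n + 5) / (√(n^2 - 9*n + 5) + n).
For large n the denominator behaves like 2·n, so the quotient tends to -9/2 = -9/2.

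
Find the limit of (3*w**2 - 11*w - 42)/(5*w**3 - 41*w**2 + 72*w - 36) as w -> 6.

Direct substitution gives 0/0, so factor. Both numerator and denominator have (w - 6) as a factor.
After cancelling, the expression reduces to (3*w + 7)/(5*w^2 - 11*w + 6).
Substituting w = 6 gives 5/24.

5/24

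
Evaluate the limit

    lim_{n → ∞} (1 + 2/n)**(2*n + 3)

e^(4)

The base → 1 and the exponent → ∞: a 1^∞ form.
Take logarithms: (2n + 3)·ln(1 + 2/n). Since ln(1+u) ~ u for small u, this behaves like (2n)·(2/n) → 4.
So the limit is e^(4).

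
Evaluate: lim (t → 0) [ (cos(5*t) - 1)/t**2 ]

Direct substitution gives 0/0.
Apply L'Hôpital: lim (-5*sin(5*t))/(2*t), still 0/0.
After 2 applications of L'Hôpital's rule the quotient is (-25*cos(5*t))/(2); substituting t = 0 gives -25/2.

-25/2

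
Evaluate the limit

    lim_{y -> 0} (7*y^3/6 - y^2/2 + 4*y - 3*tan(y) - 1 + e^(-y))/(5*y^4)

Substitution gives 0/0 (the numerator vanishes to order 4).
Expand each term to order y^4: the coefficient of y^4 in e^(-y) is 1/24 and in -3·tan(y) is 0.
Lower-order terms cancel with the polynomial part, so the numerator is (1/24)·y^4 + o(y^4), and the limit is (1/24)/(5) = 1/120.

1/120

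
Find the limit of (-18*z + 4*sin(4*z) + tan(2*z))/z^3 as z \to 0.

-40

Substitution gives 0/0 (the numerator vanishes to order 3).
Expand each term to order z^3: the coefficient of z^3 in tan(2z) is 8/3 and in 4·sin(4z) is -128/3.
Lower-order terms cancel with the polynomial part, so the numerator is (-40)·z^3 + o(z^3), and the limit is (-40)/(1) = -40.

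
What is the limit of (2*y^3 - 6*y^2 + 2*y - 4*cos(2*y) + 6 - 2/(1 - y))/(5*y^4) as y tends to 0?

-14/15

Substitution gives 0/0; apply L'Hôpital's rule 4 times.
After differentiating numerator and denominator 4 times the quotient is (-64*cos(2*y) + 48/(y - 1)^5)/(120); at y = 0 this is -14/15.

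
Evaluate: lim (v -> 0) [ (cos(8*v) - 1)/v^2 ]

Direct substitution gives 0/0.
Apply L'Hôpital: lim (-8*sin(8*v))/(2*v), still 0/0.
After 2 applications of L'Hôpital's rule the quotient is (-64*cos(8*v))/(2); substituting v = 0 gives -32.

-32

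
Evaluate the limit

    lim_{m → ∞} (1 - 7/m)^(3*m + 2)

e^(-21)

Let L be the limit and take ln: ln L = lim (3m + 2)·ln(1 - 7/m) = lim (3m + 2)·(-7/m + O(1/m²)) = -21.
Hence L = e^(-21).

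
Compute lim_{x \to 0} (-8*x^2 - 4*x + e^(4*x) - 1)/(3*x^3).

32/9

Direct substitution gives 0/0.
Apply L'Hôpital: lim (-16*x + 4*e^(4*x) - 4)/(9*x^2), still 0/0.
Apply L'Hôpital: lim (16*e^(4*x) - 16)/(18*x), still 0/0.
After 3 applications of L'Hôpital's rule the quotient is (64*e^(4*x))/(18); substituting x = 0 gives 32/9.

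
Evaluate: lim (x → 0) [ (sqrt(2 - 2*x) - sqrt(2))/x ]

Substitution gives 0/0. Multiply numerator and denominator by the conjugate √(2 - 2x) + √2.
The numerator becomes (2 - 2x) − 2 = -2x, so the expression simplifies to -2/(√(2 - 2x) + √2).
Letting x → 0 gives -2/(2√2) = -√(2)/2.

-√(2)/2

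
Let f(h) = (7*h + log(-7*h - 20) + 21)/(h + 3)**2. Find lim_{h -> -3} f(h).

-49/2

Direct substitution gives 0/0.
Apply L'Hôpital: lim (7 - 7/(-7*h - 20))/(2*h + 6), still 0/0.
After 2 applications of L'Hôpital's rule the quotient is (-49/(-7*h - 20)^2)/(2); substituting h = -3 gives -49/2.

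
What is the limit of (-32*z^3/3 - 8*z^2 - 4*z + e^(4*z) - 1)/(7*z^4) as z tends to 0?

Direct substitution gives 0/0.
Apply L'Hôpital: lim (-32*z^2 - 16*z + 4*e^(4*z) - 4)/(28*z^3), still 0/0.
Apply L'Hôpital: lim (-64*z + 16*e^(4*z) - 16)/(84*z^2), still 0/0.
Apply L'Hôpital: lim (64*e^(4*z) - 64)/(168*z), still 0/0.
After 4 applications of L'Hôpital's rule the quotient is (256*e^(4*z))/(168); substituting z = 0 gives 32/21.

32/21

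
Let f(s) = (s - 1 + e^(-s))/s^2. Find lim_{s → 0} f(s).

1/2

Direct substitution gives 0/0.
Apply L'Hôpital: lim (1 - e^(-s))/(2*s), still 0/0.
After 2 applications of L'Hôpital's rule the quotient is (e^(-s))/(2); substituting s = 0 gives 1/2.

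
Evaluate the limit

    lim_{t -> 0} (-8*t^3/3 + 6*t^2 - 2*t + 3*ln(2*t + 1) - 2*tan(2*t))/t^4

-12

Substitution gives 0/0 (the numerator vanishes to order 4).
Expand each term to order t^4: the coefficient of t^4 in -2·tan(2t) is 0 and in 3·ln(1 + 2t) is -12.
Lower-order terms cancel with the polynomial part, so the numerator is (-12)·t^4 + o(t^4), and the limit is (-12)/(1) = -12.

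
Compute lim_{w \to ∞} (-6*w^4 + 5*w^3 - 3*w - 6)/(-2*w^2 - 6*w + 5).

The numerator has higher degree (4 > 2); the quotient behaves like (-6/(-2))·w^2 for large |w|.
As w → +∞ this diverges to ∞.

∞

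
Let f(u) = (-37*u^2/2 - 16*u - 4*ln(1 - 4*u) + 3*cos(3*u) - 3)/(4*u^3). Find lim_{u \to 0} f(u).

Substitution gives 0/0; apply L'Hôpital's rule 3 times.
After differentiating numerator and denominator 3 times the quotient is (81*sin(3*u) - 512/(4*u - 1)^3)/(24); at u = 0 this is 64/3.

64/3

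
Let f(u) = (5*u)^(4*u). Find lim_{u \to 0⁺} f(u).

1

Base → 0⁺ and exponent → 0⁺: a 0^0 form.
Take logs: 4u·ln(5u). This is 0·(−∞); rewriting as ln(5u)/(1/(4u)) and applying L'Hôpital gives 0.
Hence the limit is e^0 = 1.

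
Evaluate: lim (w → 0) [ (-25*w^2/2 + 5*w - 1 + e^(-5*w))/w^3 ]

Direct substitution gives 0/0.
Apply L'Hôpital: lim (-25*w + 5 - 5*e^(-5*w))/(3*w^2), still 0/0.
Apply L'Hôpital: lim (-25 + 25*e^(-5*w))/(6*w), still 0/0.
After 3 applications of L'Hôpital's rule the quotient is (-125*e^(-5*w))/(6); substituting w = 0 gives -125/6.

-125/6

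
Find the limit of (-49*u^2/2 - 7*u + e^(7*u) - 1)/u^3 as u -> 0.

Direct substitution gives 0/0.
Apply L'Hôpital: lim (-49*u + 7*e^(7*u) - 7)/(3*u^2), still 0/0.
Apply L'Hôpital: lim (49*e^(7*u) - 49)/(6*u), still 0/0.
After 3 applications of L'Hôpital's rule the quotient is (343*e^(7*u))/(6); substituting u = 0 gives 343/6.

343/6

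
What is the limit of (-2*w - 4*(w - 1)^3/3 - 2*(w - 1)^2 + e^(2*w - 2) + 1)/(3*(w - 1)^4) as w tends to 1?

Direct substitution gives 0/0.
Apply L'Hôpital: lim (-4*w - 4*(w - 1)^2 + 2*e^(2*w - 2) + 2)/(12*(w - 1)^3), still 0/0.
Apply L'Hôpital: lim (-8*w + 4*e^(2*w - 2) + 4)/(36*(w - 1)^2), still 0/0.
Apply L'Hôpital: lim (8*e^(2*w - 2) - 8)/(72*w - 72), still 0/0.
After 4 applications of L'Hôpital's rule the quotient is (16*e^(2*w - 2))/(72); substituting w = 1 gives 2/9.

2/9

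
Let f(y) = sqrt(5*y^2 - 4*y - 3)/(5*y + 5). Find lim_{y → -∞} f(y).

-√(5)/5

For large |y|, √(5*y^2 - 4*y - 3) ≈ √5·|y| and the denominator ≈ 5y.
Since y → −∞, |y| = −y, giving −√5/(5) = -√(5)/5.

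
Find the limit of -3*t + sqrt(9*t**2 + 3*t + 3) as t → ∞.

1/2

This has the form ∞ − ∞. Multiply and divide by the conjugate √(9*t^2 + 3*t + 3) + 3t.
That gives (3t + 3) / (√(9*t^2 + 3*t + 3) + 3t).
Divide numerator and denominator by t: the limit is 3/(2·3) = 1/2.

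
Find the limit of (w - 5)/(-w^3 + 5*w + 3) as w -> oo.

The denominator has degree 3 and the numerator degree 1. Dividing numerator and denominator by w^3 sends every term to 0 except the leading denominator term, so the limit is 0.

0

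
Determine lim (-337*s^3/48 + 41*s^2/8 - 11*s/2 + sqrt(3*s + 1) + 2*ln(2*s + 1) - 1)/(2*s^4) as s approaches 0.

-1429/256

Substitution gives 0/0 (the numerator vanishes to order 4).
Expand each term to order s^4: the coefficient of s^4 in √(1 + 3s) is -405/128 and in 2·ln(1 + 2s) is -8.
Lower-order terms cancel with the polynomial part, so the numerator is (-1429/128)·s^4 + o(s^4), and the limit is (-1429/128)/(2) = -1429/256.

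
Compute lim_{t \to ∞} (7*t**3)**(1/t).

1

Base → ∞ and exponent → 0: an ∞^0 form.
Take logs: (1/t)·ln(7·t^3) = (ln 7 + 3·ln t)/t → 0.
So the limit is e^0 = 1.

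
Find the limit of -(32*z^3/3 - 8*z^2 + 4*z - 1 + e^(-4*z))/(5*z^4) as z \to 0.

Direct substitution gives 0/0.
Apply L'Hôpital: lim (32*z^2 - 16*z + 4 - 4*e^(-4*z))/(-20*z^3), still 0/0.
Apply L'Hôpital: lim (64*z - 16 + 16*e^(-4*z))/(-60*z^2), still 0/0.
Apply L'Hôpital: lim (64 - 64*e^(-4*z))/(-120*z), still 0/0.
After 4 applications of L'Hôpital's rule the quotient is (256*e^(-4*z))/(-120); substituting z = 0 gives -32/15.

-32/15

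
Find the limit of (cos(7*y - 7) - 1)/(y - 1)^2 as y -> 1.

-49/2

Direct substitution gives 0/0.
Apply L'Hôpital: lim (-7*sin(7*y - 7))/(2*y - 2), still 0/0.
After 2 applications of L'Hôpital's rule the quotient is (-49*cos(7*y - 7))/(2); substituting y = 1 gives -49/2.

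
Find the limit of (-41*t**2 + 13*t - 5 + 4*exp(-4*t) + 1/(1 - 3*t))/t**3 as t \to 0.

Substitution gives 0/0; apply L'Hôpital's rule 3 times.
After differentiating numerator and denominator 3 times the quotient is (-256*e^(-4*t) + 162/(3*t - 1)^4)/(6); at t = 0 this is -47/3.

-47/3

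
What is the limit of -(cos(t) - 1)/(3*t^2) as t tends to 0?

1/6

Direct substitution gives 0/0.
Apply L'Hôpital: lim (-sin(t))/(-6*t), still 0/0.
After 2 applications of L'Hôpital's rule the quotient is (-cos(t))/(-6); substituting t = 0 gives 1/6.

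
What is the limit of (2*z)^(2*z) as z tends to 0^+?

1

Base → 0⁺ and exponent → 0⁺: a 0^0 form.
Take logs: 2z·ln(2z). This is 0·(−∞); rewriting as ln(2z)/(1/(2z)) and applying L'Hôpital gives 0.
Hence the limit is e^0 = 1.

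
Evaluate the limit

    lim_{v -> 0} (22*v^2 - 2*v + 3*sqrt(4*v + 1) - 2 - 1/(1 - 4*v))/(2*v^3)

Substitution gives 0/0 (the numerator vanishes to order 3).
Expand each term to order v^3: the coefficient of v^3 in −1/(1 - 4v) is -64 and in 3·√(1 + 4v) is 12.
Lower-order terms cancel with the polynomial part, so the numerator is (-52)·v^3 + o(v^3), and the limit is (-52)/(2) = -26.

-26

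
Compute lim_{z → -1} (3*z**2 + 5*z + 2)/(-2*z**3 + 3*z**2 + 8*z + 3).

1/4

Since z = -1 makes numerator and denominator zero, (z + 1) divides both.
Cancelling it gives (3*z + 2)/(-2*z^2 + 5*z + 3); now plug in z = -1 to get 1/4.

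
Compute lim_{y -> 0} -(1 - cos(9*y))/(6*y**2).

Substitution gives 0/0.
Use (1 − cos u)/u² → 1/2 with u = 9y: the limit is 9²/(2·(-6)) = -27/4.

-27/4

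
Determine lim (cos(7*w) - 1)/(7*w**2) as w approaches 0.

Direct substitution gives 0/0.
Apply L'Hôpital: lim (-7*sin(7*w))/(14*w), still 0/0.
After 2 applications of L'Hôpital's rule the quotient is (-49*cos(7*w))/(14); substituting w = 0 gives -7/2.

-7/2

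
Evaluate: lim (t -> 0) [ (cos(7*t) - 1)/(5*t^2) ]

Direct substitution gives 0/0.
Apply L'Hôpital: lim (-7*sin(7*t))/(10*t), still 0/0.
After 2 applications of L'Hôpital's rule the quotient is (-49*cos(7*t))/(10); substituting t = 0 gives -49/10.

-49/10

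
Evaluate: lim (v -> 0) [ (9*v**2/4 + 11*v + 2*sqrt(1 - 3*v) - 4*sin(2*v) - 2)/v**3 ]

47/24

Substitution gives 0/0; apply L'Hôpital's rule 3 times.
After differentiating numerator and denominator 3 times the quotient is (32*cos(2*v) - 81/(4*(1 - 3*v)^(5/2)))/(6); at v = 0 this is 47/24.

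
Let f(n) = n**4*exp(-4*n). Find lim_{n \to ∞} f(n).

0

Write as n^4/e^{4n}, an ∞/∞ form.
Exponential growth dominates any polynomial, so repeated L'Hôpital (or the standard result) gives 0.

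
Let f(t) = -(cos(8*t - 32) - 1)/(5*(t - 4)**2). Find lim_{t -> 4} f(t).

32/5

Direct substitution gives 0/0.
Apply L'Hôpital: lim (-8*sin(8*t - 32))/(40 - 10*t), still 0/0.
After 2 applications of L'Hôpital's rule the quotient is (-64*cos(8*t - 32))/(-10); substituting t = 4 gives 32/5.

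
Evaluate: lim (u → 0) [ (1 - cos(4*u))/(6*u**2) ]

Substitution gives 0/0.
Use (1 − cos θ)/θ² → 1/2 with θ = 4u: the limit is 4²/(2·6) = 4/3.

4/3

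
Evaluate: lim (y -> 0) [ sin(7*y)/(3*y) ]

7/3

Substitution gives 0/0.
Write it as (7/3)·sin(7y)/(7y); since sin(u)/u → 1, the limit is 7/3.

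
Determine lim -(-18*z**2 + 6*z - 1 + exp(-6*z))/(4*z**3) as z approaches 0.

9

Direct substitution gives 0/0.
Apply L'Hôpital: lim (-36*z + 6 - 6*e^(-6*z))/(-12*z^2), still 0/0.
Apply L'Hôpital: lim (-36 + 36*e^(-6*z))/(-24*z), still 0/0.
After 3 applications of L'Hôpital's rule the quotient is (-216*e^(-6*z))/(-24); substituting z = 0 gives 9.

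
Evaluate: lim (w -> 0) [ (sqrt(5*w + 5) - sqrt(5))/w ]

√(5)/2

Substitution gives 0/0. Multiply numerator and denominator by the conjugate √(5 + 5w) + √5.
The numerator becomes (5 + 5w) − 5 = 5w, so the expression simplifies to 5/(√(5 + 5w) + √5).
Letting w → 0 gives 5/(2√5) = √(5)/2.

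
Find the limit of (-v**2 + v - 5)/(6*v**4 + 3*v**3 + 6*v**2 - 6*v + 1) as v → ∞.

The denominator has degree 4 and the numerator degree 2. Dividing numerator and denominator by v^4 sends every term to 0 except the leading denominator term, so the limit is 0.

0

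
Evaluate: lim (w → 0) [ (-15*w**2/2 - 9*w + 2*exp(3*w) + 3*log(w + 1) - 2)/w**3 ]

Substitution gives 0/0 (the numerator vanishes to order 3).
Expand each term to order w^3: the coefficient of w^3 in 3·ln(1 + w) is 1 and in 2·e^(3w) is 9.
Lower-order terms cancel with the polynomial part, so the numerator is (10)·w^3 + o(w^3), and the limit is (10)/(1) = 10.

10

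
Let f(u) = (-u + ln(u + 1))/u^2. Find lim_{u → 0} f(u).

Direct substitution gives 0/0.
Apply L'Hôpital: lim (-1 + 1/(u + 1))/(2*u), still 0/0.
After 2 applications of L'Hôpital's rule the quotient is (-1/(u + 1)^2)/(2); substituting u = 0 gives -1/2.

-1/2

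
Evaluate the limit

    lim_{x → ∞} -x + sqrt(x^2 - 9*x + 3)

This has the form ∞ − ∞. Multiply and divide by the conjugate √(x^2 - 9*x + 3) + x.
That gives (-9x + 3) / (√(x^2 - 9*x + 3) + x).
Divide numerator and denominator by x: the limit is -9/(2·1) = -9/2.

-9/2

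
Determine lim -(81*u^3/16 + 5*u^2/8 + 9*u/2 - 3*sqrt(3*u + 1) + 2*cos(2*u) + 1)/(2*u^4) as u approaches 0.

Substitution gives 0/0; apply L'Hôpital's rule 4 times.
After differentiating numerator and denominator 4 times the quotient is (32*cos(2*u) + 3645/(16*(3*u + 1)^(7/2)))/(-48); at u = 0 this is -4157/768.

-4157/768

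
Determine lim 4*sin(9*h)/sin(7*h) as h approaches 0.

Substitution gives 0/0.
Divide numerator and denominator by h: sin(9h)/h → 9 and sin(7h)/h → 7, so the limit is 4·9/7 = 36/7.

36/7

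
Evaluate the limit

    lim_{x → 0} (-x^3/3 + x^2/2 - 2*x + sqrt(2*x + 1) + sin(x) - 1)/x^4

-5/8

Substitution gives 0/0; apply L'Hôpital's rule 4 times.
After differentiating numerator and denominator 4 times the quotient is (sin(x) - 15/(2*x + 1)^(7/2))/(24); at x = 0 this is -5/8.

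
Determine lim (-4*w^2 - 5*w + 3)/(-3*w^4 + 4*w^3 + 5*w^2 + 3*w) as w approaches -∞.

0

The denominator has degree 4 and the numerator degree 2. Dividing numerator and denominator by w^4 sends every term to 0 except the leading denominator term, so the limit is 0.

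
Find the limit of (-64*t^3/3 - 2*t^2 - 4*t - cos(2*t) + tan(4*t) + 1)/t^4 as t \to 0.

Substitution gives 0/0 (the numerator vanishes to order 4).
Expand each term to order t^4: the coefficient of t^4 in −cos(2t) is -2/3 and in tan(4t) is 0.
Lower-order terms cancel with the polynomial part, so the numerator is (-2/3)·t^4 + o(t^4), and the limit is (-2/3)/(1) = -2/3.

-2/3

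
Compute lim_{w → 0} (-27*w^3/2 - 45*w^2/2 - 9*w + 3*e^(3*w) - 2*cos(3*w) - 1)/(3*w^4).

9/8

Substitution gives 0/0; apply L'Hôpital's rule 4 times.
After differentiating numerator and denominator 4 times the quotient is (243*e^(3*w) - 162*cos(3*w))/(72); at w = 0 this is 9/8.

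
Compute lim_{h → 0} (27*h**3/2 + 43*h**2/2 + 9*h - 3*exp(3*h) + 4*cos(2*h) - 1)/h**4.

-179/24

Substitution gives 0/0; apply L'Hôpital's rule 4 times.
After differentiating numerator and denominator 4 times the quotient is (-243*e^(3*h) + 64*cos(2*h))/(24); at h = 0 this is -179/24.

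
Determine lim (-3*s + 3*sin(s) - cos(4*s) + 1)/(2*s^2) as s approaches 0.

Substitution gives 0/0 (the numerator vanishes to order 2).
Expand each term to order s^2: the coefficient of s^2 in −cos(4s) is 8 and in 3·sin(s) is 0.
Lower-order terms cancel with the polynomial part, so the numerator is (8)·s^2 + o(s^2), and the limit is (8)/(2) = 4.

4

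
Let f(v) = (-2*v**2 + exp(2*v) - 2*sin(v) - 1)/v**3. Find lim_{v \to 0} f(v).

Substitution gives 0/0 (the numerator vanishes to order 3).
Expand each term to order v^3: the coefficient of v^3 in e^(2v) is 4/3 and in -2·sin(v) is 1/3.
Lower-order terms cancel with the polynomial part, so the numerator is (5/3)·v^3 + o(v^3), and the limit is (5/3)/(1) = 5/3.

5/3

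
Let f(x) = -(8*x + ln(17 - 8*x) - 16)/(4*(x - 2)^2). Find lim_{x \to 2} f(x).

Direct substitution gives 0/0.
Apply L'Hôpital: lim (8 - 8/(17 - 8*x))/(16 - 8*x), still 0/0.
After 2 applications of L'Hôpital's rule the quotient is (-64/(17 - 8*x)^2)/(-8); substituting x = 2 gives 8.

8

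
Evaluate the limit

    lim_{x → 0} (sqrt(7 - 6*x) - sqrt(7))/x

Substitution gives 0/0. Multiply numerator and denominator by the conjugate √(7 - 6x) + √7.
The numerator becomes (7 - 6x) − 7 = -6x, so the expression simplifies to -6/(√(7 - 6x) + √7).
Letting x → 0 gives -6/(2√7) = -3*√(7)/7.

-3*√(7)/7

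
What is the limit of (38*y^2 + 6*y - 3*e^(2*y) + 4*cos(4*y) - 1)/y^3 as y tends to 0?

Substitution gives 0/0 (the numerator vanishes to order 3).
Expand each term to order y^3: the coefficient of y^3 in 4·cos(4y) is 0 and in -3·e^(2y) is -4.
Lower-order terms cancel with the polynomial part, so the numerator is (-4)·y^3 + o(y^3), and the limit is (-4)/(1) = -4.

-4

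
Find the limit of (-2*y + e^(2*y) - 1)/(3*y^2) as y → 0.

Direct substitution gives 0/0.
Apply L'Hôpital: lim (2*e^(2*y) - 2)/(6*y), still 0/0.
After 2 applications of L'Hôpital's rule the quotient is (4*e^(2*y))/(6); substituting y = 0 gives 2/3.

2/3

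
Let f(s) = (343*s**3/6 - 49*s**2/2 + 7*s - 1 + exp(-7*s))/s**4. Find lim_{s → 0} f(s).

Direct substitution gives 0/0.
Apply L'Hôpital: lim (343*s^2/2 - 49*s + 7 - 7*e^(-7*s))/(4*s^3), still 0/0.
Apply L'Hôpital: lim (343*s - 49 + 49*e^(-7*s))/(12*s^2), still 0/0.
Apply L'Hôpital: lim (343 - 343*e^(-7*s))/(24*s), still 0/0.
After 4 applications of L'Hôpital's rule the quotient is (2401*e^(-7*s))/(24); substituting s = 0 gives 2401/24.

2401/24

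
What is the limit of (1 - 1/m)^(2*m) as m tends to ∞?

e^(-2)

Write it as [(1 - 1/m)^m]^(2) · (1 - 1/m)^(0). The bracketed term tends to e^(-1) and the second factor to 1, so the limit is e^(-2).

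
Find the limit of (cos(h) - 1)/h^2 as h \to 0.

Direct substitution gives 0/0.
Apply L'Hôpital: lim (-sin(h))/(2*h), still 0/0.
After 2 applications of L'Hôpital's rule the quotient is (-cos(h))/(2); substituting h = 0 gives -1/2.

-1/2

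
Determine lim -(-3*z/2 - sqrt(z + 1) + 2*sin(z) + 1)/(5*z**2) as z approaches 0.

Substitution gives 0/0 (the numerator vanishes to order 2).
Expand each term to order z^2: the coefficient of z^2 in −√(1 + z) is 1/8 and in 2·sin(z) is 0.
Lower-order terms cancel with the polynomial part, so the numerator is (1/8)·z^2 + o(z^2), and the limit is (1/8)/(-5) = -1/40.

-1/40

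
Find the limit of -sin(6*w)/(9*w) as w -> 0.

-2/3

Substitution gives 0/0.
Write it as (6/(-9))·sin(6w)/(6w); since sin(u)/u → 1, the limit is -2/3.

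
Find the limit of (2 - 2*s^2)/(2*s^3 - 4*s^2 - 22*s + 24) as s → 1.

1/6

Since s = 1 makes numerator and denominator zero, (s - 1) divides both.
Cancelling it gives (-2*s - 2)/(2*s^2 - 2*s - 24); now plug in s = 1 to get 1/6.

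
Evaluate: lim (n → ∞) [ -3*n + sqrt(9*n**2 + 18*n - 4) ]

3

This has the form ∞ − ∞. Multiply and divide by the conjugate √(9*n^2 + 18*n - 4) + 3n.
That gives (18n - 4) / (√(9*n^2 + 18*n - 4) + 3n).
Divide numerator and denominator by n: the limit is 18/(2·3) = 3.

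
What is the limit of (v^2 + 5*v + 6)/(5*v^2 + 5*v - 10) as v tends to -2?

Direct substitution gives 0/0, so factor. Both numerator and denominator have (v + 2) as a factor.
After cancelling, the expression reduces to (v + 3)/(5*v - 5).
Substituting v = -2 gives -1/15.

-1/15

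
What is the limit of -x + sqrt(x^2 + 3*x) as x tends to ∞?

An ∞ − ∞ form. Rationalising with the conjugate, the difference becomes (3x) / (√(x^2 + 3*x) + x).
For large x the denominator behaves like 2·x, so the quotient tends to 3/2 = 3/2.

3/2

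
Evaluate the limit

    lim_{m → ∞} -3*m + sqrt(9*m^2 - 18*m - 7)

-3

This has the form ∞ − ∞. Multiply and divide by the conjugate √(9*m^2 - 18*m - 7) + 3m.
That gives (-18m - 7) / (√(9*m^2 - 18*m - 7) + 3m).
Divide numerator and denominator by m: the limit is -18/(2·3) = -3.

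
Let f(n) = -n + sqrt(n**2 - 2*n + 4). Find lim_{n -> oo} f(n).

An ∞ − ∞ form. Rationalising with the conjugate, the difference becomes (-2n + 4) / (√(n^2 - 2*n + 4) + n).
For large n the denominator behaves like 2·n, so the quotient tends to -2/2 = -1.

-1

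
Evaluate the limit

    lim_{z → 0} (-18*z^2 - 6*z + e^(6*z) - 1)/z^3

Direct substitution gives 0/0.
Apply L'Hôpital: lim (-36*z + 6*e^(6*z) - 6)/(3*z^2), still 0/0.
Apply L'Hôpital: lim (36*e^(6*z) - 36)/(6*z), still 0/0.
After 3 applications of L'Hôpital's rule the quotient is (216*e^(6*z))/(6); substituting z = 0 gives 36.

36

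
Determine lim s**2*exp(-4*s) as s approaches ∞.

Write as s^2/e^{4s}, an ∞/∞ form.
Exponential growth dominates any polynomial, so repeated L'Hôpital (or the standard result) gives 0.

0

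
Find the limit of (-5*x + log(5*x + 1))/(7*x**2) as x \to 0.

Direct substitution gives 0/0.
Apply L'Hôpital: lim (-5 + 5/(5*x + 1))/(14*x), still 0/0.
After 2 applications of L'Hôpital's rule the quotient is (-25/(5*x + 1)^2)/(14); substituting x = 0 gives -25/14.

-25/14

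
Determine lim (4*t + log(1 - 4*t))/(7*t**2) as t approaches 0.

Direct substitution gives 0/0.
Apply L'Hôpital: lim (4 - 4/(1 - 4*t))/(14*t), still 0/0.
After 2 applications of L'Hôpital's rule the quotient is (-16/(1 - 4*t)^2)/(14); substituting t = 0 gives -8/7.

-8/7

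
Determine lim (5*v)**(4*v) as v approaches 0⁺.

1

Base → 0⁺ and exponent → 0⁺: a 0^0 form.
Take logs: 4v·ln(5v). This is 0·(−∞); rewriting as ln(5v)/(1/(4v)) and applying L'Hôpital gives 0.
Hence the limit is e^0 = 1.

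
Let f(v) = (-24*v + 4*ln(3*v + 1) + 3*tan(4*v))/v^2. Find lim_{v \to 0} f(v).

-18

Substitution gives 0/0; apply L'Hôpital's rule 2 times.
After differentiating numerator and denominator 2 times the quotient is (96*tan(4*v)/cos(4*v)^2 - 36/(3*v + 1)^2)/(2); at v = 0 this is -18.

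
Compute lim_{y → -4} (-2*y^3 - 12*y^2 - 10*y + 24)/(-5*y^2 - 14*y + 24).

-5/13

At y = -4 both the top and bottom vanish — a removable singularity. Factoring out (y + 4) from each leaves (-2*y^2 - 4*y + 6)/(6 - 5*y), which at y = -4 equals -5/13.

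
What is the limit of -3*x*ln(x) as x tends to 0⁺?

This is a 0·(−∞) form. Rewrite as -3·ln(x) / x^(−1) and apply L'Hôpital:
the derivative quotient is -3·(1/x) / (−1·x^(−2)) = (3/1)·x^1 → 0.

0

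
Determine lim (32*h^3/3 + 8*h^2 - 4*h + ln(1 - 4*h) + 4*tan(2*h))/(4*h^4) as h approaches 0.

-16

Substitution gives 0/0; apply L'Hôpital's rule 4 times.
After differentiating numerator and denominator 4 times the quotient is (1536*tan(2*h)^3/cos(2*h)^2 + 1024*tan(2*h)/cos(2*h)^2 - 1536/(4*h - 1)^4)/(96); at h = 0 this is -16.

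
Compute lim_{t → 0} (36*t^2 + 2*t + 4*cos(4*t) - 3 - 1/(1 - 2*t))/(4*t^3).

Substitution gives 0/0 (the numerator vanishes to order 3).
Expand each term to order t^3: the coefficient of t^3 in −1/(1 - 2t) is -8 and in 4·cos(4t) is 0.
Lower-order terms cancel with the polynomial part, so the numerator is (-8)·t^3 + o(t^3), and the limit is (-8)/(4) = -2.

-2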